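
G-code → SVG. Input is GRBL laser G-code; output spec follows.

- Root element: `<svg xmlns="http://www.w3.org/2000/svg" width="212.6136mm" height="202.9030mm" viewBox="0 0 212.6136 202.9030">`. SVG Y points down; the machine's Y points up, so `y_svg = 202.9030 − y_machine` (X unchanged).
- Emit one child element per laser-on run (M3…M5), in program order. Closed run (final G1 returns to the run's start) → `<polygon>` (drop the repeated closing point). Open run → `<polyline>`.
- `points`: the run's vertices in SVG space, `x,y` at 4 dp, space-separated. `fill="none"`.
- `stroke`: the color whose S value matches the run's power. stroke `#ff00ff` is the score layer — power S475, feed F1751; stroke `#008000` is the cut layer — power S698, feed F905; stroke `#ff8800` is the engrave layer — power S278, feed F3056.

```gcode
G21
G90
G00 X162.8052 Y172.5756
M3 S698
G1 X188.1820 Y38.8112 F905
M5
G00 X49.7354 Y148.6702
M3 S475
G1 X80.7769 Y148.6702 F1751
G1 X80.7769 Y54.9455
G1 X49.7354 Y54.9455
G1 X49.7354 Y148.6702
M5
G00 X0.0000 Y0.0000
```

<svg xmlns="http://www.w3.org/2000/svg" width="212.6136mm" height="202.9030mm" viewBox="0 0 212.6136 202.9030">
  <polyline points="162.8052,30.3274 188.1820,164.0918" fill="none" stroke="#008000"/>
  <polygon points="49.7354,54.2328 80.7769,54.2328 80.7769,147.9575 49.7354,147.9575" fill="none" stroke="#ff00ff"/>
</svg>

Machine Y-up, SVG Y-down with viewBox height 202.9030, so y_svg = 202.9030 − y_machine; X carries over.

Run 1: the run's S698 means `#008000` (cut). The run is open, so emit a `<polyline>` with points (Y-flipped): 162.8052,30.3274 188.1820,164.0918.

Run 2: power S475 maps to stroke `#ff00ff` (score). The run returns to its start, so emit a `<polygon>` with points (Y-flipped): 49.7354,54.2328 80.7769,54.2328 80.7769,147.9575 49.7354,147.9575.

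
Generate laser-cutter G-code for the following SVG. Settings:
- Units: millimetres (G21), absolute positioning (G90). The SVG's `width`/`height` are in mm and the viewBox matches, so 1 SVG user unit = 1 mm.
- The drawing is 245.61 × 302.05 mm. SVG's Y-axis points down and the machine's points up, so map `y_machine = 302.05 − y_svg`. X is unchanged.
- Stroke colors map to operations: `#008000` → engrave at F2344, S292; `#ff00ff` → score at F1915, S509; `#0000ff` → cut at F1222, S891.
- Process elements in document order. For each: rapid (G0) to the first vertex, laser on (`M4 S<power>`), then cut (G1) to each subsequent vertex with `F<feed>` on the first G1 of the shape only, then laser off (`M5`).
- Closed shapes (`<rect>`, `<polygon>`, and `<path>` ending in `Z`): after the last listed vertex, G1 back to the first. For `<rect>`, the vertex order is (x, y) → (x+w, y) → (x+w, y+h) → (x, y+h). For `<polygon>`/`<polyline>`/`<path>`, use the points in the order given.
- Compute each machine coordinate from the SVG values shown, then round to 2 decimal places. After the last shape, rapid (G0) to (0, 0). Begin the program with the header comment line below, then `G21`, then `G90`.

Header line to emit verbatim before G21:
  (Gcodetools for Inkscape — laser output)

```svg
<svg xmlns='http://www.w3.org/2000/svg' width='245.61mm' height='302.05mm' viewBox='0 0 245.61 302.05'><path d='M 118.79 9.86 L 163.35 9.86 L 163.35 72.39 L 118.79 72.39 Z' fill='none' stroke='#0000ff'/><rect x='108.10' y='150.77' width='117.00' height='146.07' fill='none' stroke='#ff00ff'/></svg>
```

Since the viewBox matches the mm dimensions, user units are millimetres directly. The only transform is the Y-flip y_m = 302.05 − y_svg.

Shape 1 is a rectangle drawn with `<path>`. Its stroke #0000ff means cut at S891, F1222. After flipping Y the toolpath is (118.79,292.19) → (163.35,292.19) → (163.35,229.66) → (118.79,229.66) → (118.79,292.19), returning to the start.

Shape 2 is a rectangle drawn with `<rect>`. Its stroke #ff00ff means score at S509, F1915. After flipping Y the toolpath is (108.10,151.28) → (225.10,151.28) → (225.10,5.21) → (108.10,5.21) → (108.10,151.28), returning to the start.

(Gcodetools for Inkscape — laser output)
G21
G90
G0 X118.79 Y292.19
M4 S891
G1 X163.35 Y292.19 F1222
G1 X163.35 Y229.66
G1 X118.79 Y229.66
G1 X118.79 Y292.19
M5
G0 X108.10 Y151.28
M4 S509
G1 X225.10 Y151.28 F1915
G1 X225.10 Y5.21
G1 X108.10 Y5.21
G1 X108.10 Y151.28
M5
G0 X0.00 Y0.00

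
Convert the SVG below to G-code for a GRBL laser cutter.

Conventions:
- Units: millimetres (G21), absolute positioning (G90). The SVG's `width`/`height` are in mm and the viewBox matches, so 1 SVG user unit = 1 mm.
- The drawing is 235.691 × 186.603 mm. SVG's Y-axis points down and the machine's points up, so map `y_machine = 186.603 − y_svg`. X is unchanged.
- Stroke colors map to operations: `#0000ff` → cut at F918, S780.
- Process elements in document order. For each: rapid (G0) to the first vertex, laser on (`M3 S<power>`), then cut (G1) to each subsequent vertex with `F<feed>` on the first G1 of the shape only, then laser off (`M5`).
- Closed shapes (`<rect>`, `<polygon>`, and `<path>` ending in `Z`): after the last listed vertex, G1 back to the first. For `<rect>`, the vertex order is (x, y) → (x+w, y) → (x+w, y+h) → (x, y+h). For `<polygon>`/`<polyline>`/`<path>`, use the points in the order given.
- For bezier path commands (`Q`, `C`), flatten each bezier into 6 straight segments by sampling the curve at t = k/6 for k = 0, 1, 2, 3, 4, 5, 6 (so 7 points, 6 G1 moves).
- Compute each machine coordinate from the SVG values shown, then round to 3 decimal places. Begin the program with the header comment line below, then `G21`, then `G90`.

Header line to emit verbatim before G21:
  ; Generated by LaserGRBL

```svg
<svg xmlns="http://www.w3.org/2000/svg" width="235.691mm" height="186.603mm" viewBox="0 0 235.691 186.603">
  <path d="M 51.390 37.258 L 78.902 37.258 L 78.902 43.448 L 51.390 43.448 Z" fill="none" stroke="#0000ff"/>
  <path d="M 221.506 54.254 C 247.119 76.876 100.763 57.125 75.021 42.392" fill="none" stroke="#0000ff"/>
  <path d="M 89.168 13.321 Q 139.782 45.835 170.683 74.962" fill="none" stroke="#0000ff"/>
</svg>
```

; Generated by LaserGRBL
G21
G90
G0 X51.390 Y149.345
M3 S780
G1 X78.902 Y149.345 F918
G1 X78.902 Y143.155
G1 X51.390 Y143.155
G1 X51.390 Y149.345
M5
G0 X221.506 Y132.349
M3 S780
G1 X221.336 Y124.350 F918
G1 X200.632 Y122.096
G1 X167.522 Y124.272
G1 X130.131 Y129.561
G1 X96.589 Y136.646
G1 X75.021 Y144.211
M5
G0 X89.168 Y173.282
M3 S780
G1 X105.492 Y162.538 F918
G1 X120.720 Y151.982
G1 X134.854 Y141.615
G1 X147.892 Y131.435
G1 X159.835 Y121.444
G1 X170.683 Y111.641
M5

Since the viewBox matches the mm dimensions, user units are millimetres directly. The only transform is the Y-flip y_m = 186.603 − y_svg.

Shape 1 is a rectangle drawn with `<path>`. Its stroke #0000ff means cut at S780, F918. After flipping Y the toolpath is (51.390,149.345) → (78.902,149.345) → (78.902,143.155) → (51.390,143.155) → (51.390,149.345), returning to the start.

Shape 2 is a cubic bezier drawn with `<path>`. Its stroke #0000ff means cut at S780, F918. After flipping Y the toolpath is (221.506,132.349) → (221.336,124.350) → (200.632,122.096) → (167.522,124.272) → (130.131,129.561) → (96.589,136.646) → (75.021,144.211).

Shape 3 is a quadratic bezier drawn with `<path>`. Its stroke #0000ff means cut at S780, F918. After flipping Y the toolpath is (89.168,173.282) → (105.492,162.538) → (120.720,151.982) → (134.854,141.615) → (147.892,131.435) → (159.835,121.444) → (170.683,111.641).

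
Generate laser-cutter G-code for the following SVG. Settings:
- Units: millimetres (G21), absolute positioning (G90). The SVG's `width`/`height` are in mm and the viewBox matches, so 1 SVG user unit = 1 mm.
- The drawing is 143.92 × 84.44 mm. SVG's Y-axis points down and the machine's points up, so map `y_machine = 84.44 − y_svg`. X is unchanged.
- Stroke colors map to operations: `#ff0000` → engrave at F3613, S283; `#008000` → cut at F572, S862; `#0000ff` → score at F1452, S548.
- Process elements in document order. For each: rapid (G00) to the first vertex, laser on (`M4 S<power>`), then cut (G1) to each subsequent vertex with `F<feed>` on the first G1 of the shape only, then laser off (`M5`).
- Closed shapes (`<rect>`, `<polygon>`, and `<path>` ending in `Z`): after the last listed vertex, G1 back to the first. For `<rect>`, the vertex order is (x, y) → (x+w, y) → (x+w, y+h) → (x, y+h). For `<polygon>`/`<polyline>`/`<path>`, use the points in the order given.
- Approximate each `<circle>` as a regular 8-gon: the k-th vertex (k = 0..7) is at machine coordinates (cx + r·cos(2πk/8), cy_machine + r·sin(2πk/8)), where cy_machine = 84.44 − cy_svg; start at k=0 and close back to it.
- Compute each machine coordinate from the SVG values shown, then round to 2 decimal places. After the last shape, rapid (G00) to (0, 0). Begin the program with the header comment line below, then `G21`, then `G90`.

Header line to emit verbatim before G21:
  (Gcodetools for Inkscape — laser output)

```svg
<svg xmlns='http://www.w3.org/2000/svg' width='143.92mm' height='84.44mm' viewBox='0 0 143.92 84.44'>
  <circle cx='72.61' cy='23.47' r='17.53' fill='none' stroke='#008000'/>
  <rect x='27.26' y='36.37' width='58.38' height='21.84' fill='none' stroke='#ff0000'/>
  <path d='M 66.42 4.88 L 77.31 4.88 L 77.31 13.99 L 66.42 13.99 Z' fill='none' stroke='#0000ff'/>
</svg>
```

(Gcodetools for Inkscape — laser output)
G21
G90
G00 X90.14 Y60.97
M4 S862
G1 X85.01 Y73.37 F572
G1 X72.61 Y78.50
G1 X60.21 Y73.37
G1 X55.08 Y60.97
G1 X60.21 Y48.57
G1 X72.61 Y43.44
G1 X85.01 Y48.57
G1 X90.14 Y60.97
M5
G00 X27.26 Y48.07
M4 S283
G1 X85.64 Y48.07 F3613
G1 X85.64 Y26.23
G1 X27.26 Y26.23
G1 X27.26 Y48.07
M5
G00 X66.42 Y79.56
M4 S548
G1 X77.31 Y79.56 F1452
G1 X77.31 Y70.45
G1 X66.42 Y70.45
G1 X66.42 Y79.56
M5
G00 X0.00 Y0.00

1 u = 1 mm; y_m = 84.44 − y.

[1] `<circle>` circle, #008000→cut S862 F572: (90.14,60.97) → (85.01,73.37) → (72.61,78.50) → (60.21,73.37) → (55.08,60.97) → (60.21,48.57) → (72.61,43.44) → (85.01,48.57) → (90.14,60.97) (closed)

[2] `<rect>` rectangle, #ff0000→engrave S283 F3613: (27.26,48.07) → (85.64,48.07) → (85.64,26.23) → (27.26,26.23) → (27.26,48.07) (closed)

[3] `<path>` rectangle, #0000ff→score S548 F1452: (66.42,79.56) → (77.31,79.56) → (77.31,70.45) → (66.42,70.45) → (66.42,79.56) (closed)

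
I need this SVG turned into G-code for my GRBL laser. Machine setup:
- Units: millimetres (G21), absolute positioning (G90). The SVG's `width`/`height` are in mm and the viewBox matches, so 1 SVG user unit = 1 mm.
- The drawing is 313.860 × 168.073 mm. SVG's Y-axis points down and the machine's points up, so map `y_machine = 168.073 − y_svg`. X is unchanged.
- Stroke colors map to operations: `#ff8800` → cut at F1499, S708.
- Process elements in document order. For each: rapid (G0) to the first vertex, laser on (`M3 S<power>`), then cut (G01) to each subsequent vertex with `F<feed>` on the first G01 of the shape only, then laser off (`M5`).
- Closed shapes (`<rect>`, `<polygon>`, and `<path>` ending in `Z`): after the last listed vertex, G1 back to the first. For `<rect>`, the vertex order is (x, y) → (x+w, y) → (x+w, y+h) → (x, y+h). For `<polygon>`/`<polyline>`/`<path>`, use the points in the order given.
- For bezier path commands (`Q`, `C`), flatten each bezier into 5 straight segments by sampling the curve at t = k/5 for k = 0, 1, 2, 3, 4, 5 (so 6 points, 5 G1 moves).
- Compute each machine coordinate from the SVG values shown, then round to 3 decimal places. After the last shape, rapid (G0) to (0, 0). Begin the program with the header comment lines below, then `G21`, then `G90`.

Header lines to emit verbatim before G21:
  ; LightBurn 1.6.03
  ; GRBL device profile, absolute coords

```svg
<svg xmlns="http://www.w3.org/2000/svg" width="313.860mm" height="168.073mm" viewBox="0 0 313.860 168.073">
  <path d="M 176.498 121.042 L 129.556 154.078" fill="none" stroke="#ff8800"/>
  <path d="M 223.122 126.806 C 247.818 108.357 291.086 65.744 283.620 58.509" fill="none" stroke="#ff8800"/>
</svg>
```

; LightBurn 1.6.03
; GRBL device profile, absolute coords
G21
G90
G0 X176.498 Y47.031
M3 S708
G01 X129.556 Y13.995 F1499
M5
G0 X223.122 Y41.267
M3 S708
G01 X239.614 Y54.760 F1499
G01 X257.236 Y71.194
G01 X272.662 Y87.711
G01 X282.566 Y101.454
G01 X283.620 Y109.564
M5
G0 X0.000 Y0.000

viewBox `0 0 313.860 168.073` with mm width/height → 1 unit = 1 mm. Flip: y_m = 168.073 − y_svg.

**Shape 1** — `<path>` line segment, stroke `#ff8800` → cut (S708, F1499). Machine vertices: (176.498,47.031) → (129.556,13.995). Open path.

**Shape 2** — `<path>` cubic bezier, stroke `#ff8800` → cut (S708, F1499). Control points (SVG): P0=(223.122,126.806), P1=(247.818,108.357), P2=(291.086,65.744), P3=(283.620,58.509); sampled at t=k/5. Machine vertices: (223.122,41.267) → (239.614,54.760) → (257.236,71.194) → (272.662,87.711) → (282.566,101.454) → (283.620,109.564). Open path.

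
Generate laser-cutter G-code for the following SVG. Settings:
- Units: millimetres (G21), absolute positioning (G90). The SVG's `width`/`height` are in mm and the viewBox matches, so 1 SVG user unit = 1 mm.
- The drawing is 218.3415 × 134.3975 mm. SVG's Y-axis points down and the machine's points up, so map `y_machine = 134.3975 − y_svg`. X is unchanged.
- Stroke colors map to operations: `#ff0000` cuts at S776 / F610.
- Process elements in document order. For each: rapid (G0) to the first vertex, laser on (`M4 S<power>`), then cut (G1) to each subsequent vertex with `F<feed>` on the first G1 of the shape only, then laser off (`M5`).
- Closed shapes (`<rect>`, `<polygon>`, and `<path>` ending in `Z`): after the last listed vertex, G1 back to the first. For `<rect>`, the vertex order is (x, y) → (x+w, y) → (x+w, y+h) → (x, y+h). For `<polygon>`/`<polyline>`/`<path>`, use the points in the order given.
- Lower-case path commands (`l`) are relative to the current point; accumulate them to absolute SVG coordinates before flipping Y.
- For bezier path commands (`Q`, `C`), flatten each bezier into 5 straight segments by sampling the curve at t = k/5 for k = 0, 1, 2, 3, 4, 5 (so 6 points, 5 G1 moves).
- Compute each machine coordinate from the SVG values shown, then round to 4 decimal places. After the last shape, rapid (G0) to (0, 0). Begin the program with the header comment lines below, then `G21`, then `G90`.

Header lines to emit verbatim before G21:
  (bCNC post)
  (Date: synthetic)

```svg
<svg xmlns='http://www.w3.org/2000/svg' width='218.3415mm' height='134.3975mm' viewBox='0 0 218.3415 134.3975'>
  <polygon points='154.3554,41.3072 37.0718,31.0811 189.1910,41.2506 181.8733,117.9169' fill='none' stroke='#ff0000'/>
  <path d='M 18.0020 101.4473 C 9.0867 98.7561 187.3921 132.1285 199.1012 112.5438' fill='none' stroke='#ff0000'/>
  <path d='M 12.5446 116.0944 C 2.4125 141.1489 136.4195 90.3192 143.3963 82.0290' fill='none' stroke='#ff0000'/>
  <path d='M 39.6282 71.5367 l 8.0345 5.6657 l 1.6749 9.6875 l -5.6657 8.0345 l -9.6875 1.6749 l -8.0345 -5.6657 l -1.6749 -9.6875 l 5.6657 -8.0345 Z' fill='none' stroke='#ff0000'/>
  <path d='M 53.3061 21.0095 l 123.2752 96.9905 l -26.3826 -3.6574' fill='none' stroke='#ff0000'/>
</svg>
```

(bCNC post)
(Date: synthetic)
G21
G90
G0 X154.3554 Y93.0903
M4 S776
G1 X37.0718 Y103.3164 F610
G1 X189.1910 Y93.1469
G1 X181.8733 Y16.4806
G1 X154.3554 Y93.0903
M5
G0 X18.0020 Y32.9502
M4 S776
G1 X32.2888 Y30.9495 F610
G1 X74.5253 Y24.5664
G1 X127.7283 Y18.0741
G1 X174.9147 Y15.7456
G1 X199.1012 Y21.8537
M5
G0 X12.5446 Y18.3031
M4 S776
G1 X21.5927 Y11.4291 F610
G1 X52.2180 Y17.0830
G1 X91.4045 Y29.5804
G1 X126.1360 Y43.2370
G1 X143.3963 Y52.3685
M5
G0 X39.6282 Y62.8608
M4 S776
G1 X47.6627 Y57.1951 F610
G1 X49.3376 Y47.5076
G1 X43.6719 Y39.4731
G1 X33.9844 Y37.7982
G1 X25.9499 Y43.4639
G1 X24.2750 Y53.1514
G1 X29.9407 Y61.1859
G1 X39.6282 Y62.8608
M5
G0 X53.3061 Y113.3880
M4 S776
G1 X176.5813 Y16.3975 F610
G1 X150.1987 Y20.0549
M5
G0 X0.0000 Y0.0000

viewBox `0 0 218.3415 134.3975` with mm width/height → 1 unit = 1 mm. Flip: y_m = 134.3975 − y_svg.

**Shape 1** — `<polygon>` closed polygon, stroke `#ff0000` → cut (S776, F610). Machine vertices: (154.3554,93.0903) → (37.0718,103.3164) → (189.1910,93.1469) → (181.8733,16.4806) → (154.3554,93.0903). Closed: final G1 returns to the first vertex.

**Shape 2** — `<path>` cubic bezier, stroke `#ff0000` → cut (S776, F610). Control points (SVG): P0=(18.0020,101.4473), P1=(9.0867,98.7561), P2=(187.3921,132.1285), P3=(199.1012,112.5438); sampled at t=k/5. Machine vertices: (18.0020,32.9502) → (32.2888,30.9495) → (74.5253,24.5664) → (127.7283,18.0741) → (174.9147,15.7456) → (199.1012,21.8537). Open path.

**Shape 3** — `<path>` cubic bezier, stroke `#ff0000` → cut (S776, F610). Control points (SVG): P0=(12.5446,116.0944), P1=(2.4125,141.1489), P2=(136.4195,90.3192), P3=(143.3963,82.0290); sampled at t=k/5. Machine vertices: (12.5446,18.3031) → (21.5927,11.4291) → (52.2180,17.0830) → (91.4045,29.5804) → (126.1360,43.2370) → (143.3963,52.3685). Open path.

**Shape 4** — `<path>` regular polygon, stroke `#ff0000` → cut (S776, F610). Machine vertices: (39.6282,62.8608) → (47.6627,57.1951) → (49.3376,47.5076) → (43.6719,39.4731) → (33.9844,37.7982) → (25.9499,43.4639) → (24.2750,53.1514) → (29.9407,61.1859) → (39.6282,62.8608). Closed: final G1 returns to the first vertex.

**Shape 5** — `<path>` open polyline, stroke `#ff0000` → cut (S776, F610). Machine vertices: (53.3061,113.3880) → (176.5813,16.3975) → (150.1987,20.0549). Open path.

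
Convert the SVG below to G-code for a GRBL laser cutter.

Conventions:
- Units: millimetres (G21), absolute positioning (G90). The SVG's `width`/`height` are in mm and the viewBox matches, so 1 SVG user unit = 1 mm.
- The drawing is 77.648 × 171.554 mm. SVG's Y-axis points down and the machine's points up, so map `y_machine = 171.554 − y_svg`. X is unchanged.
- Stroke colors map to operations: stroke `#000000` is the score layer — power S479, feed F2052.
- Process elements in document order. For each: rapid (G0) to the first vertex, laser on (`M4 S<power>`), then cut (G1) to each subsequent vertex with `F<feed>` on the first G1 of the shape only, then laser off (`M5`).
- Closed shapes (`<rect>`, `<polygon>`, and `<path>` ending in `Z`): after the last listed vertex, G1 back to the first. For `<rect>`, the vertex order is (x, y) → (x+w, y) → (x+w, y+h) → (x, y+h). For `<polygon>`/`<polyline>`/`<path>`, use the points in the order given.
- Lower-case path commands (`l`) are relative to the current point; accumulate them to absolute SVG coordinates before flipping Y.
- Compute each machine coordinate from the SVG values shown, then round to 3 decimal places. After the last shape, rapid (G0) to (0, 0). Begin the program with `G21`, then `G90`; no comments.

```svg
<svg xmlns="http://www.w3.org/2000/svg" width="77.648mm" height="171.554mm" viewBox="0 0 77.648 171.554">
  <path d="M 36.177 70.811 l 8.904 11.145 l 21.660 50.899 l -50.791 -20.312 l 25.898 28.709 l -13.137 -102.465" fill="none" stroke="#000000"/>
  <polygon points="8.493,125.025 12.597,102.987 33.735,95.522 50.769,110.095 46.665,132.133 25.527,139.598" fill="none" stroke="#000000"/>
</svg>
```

1 u = 1 mm; y_m = 171.554 − y.

[1] `<path>` open polyline, #000000→score S479 F2052: (36.177,100.743) → (45.081,89.598) → (66.741,38.699) → (15.950,59.011) → (41.848,30.302) → (28.711,132.767)

[2] `<polygon>` regular polygon, #000000→score S479 F2052: (8.493,46.529) → (12.597,68.567) → (33.735,76.032) → (50.769,61.459) → (46.665,39.421) → (25.527,31.956) → (8.493,46.529) (closed)

G21
G90
G0 X36.177 Y100.743
M4 S479
G1 X45.081 Y89.598 F2052
G1 X66.741 Y38.699
G1 X15.950 Y59.011
G1 X41.848 Y30.302
G1 X28.711 Y132.767
M5
G0 X8.493 Y46.529
M4 S479
G1 X12.597 Y68.567 F2052
G1 X33.735 Y76.032
G1 X50.769 Y61.459
G1 X46.665 Y39.421
G1 X25.527 Y31.956
G1 X8.493 Y46.529
M5
G0 X0.000 Y0.000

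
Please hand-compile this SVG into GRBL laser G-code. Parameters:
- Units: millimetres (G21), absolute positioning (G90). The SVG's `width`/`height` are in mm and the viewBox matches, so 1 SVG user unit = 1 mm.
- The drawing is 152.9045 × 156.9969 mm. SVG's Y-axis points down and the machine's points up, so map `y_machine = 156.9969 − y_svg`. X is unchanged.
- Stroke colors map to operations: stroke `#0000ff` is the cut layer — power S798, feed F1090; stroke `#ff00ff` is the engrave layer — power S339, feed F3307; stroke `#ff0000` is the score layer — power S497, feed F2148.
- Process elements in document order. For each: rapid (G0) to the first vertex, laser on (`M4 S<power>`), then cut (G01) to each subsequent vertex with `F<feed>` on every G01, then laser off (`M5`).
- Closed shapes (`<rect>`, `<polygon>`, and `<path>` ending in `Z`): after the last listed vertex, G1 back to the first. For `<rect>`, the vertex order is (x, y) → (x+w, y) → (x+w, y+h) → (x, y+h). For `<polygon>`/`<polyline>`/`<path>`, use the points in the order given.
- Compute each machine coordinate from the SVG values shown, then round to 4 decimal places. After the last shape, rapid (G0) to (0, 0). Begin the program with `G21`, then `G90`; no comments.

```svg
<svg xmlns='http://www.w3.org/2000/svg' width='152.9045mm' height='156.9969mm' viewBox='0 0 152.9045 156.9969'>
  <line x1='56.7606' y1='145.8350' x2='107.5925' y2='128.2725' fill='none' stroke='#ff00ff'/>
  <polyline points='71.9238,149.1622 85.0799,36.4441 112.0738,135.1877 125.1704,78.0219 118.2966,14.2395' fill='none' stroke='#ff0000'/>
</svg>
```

G21
G90
G0 X56.7606 Y11.1619
M4 S339
G01 X107.5925 Y28.7244 F3307
M5
G0 X71.9238 Y7.8347
M4 S497
G01 X85.0799 Y120.5528 F2148
G01 X112.0738 Y21.8092 F2148
G01 X125.1704 Y78.9750 F2148
G01 X118.2966 Y142.7574 F2148
M5
G0 X0.0000 Y0.0000

viewBox `0 0 152.9045 156.9969` with mm width/height → 1 unit = 1 mm. Flip: y_m = 156.9969 − y_svg.

**Shape 1** — `<line>` line segment, stroke `#ff00ff` → engrave (S339, F3307). Machine vertices: (56.7606,11.1619) → (107.5925,28.7244). Open path.

**Shape 2** — `<polyline>` open polyline, stroke `#ff0000` → score (S497, F2148). Machine vertices: (71.9238,7.8347) → (85.0799,120.5528) → (112.0738,21.8092) → (125.1704,78.9750) → (118.2966,142.7574). Open path.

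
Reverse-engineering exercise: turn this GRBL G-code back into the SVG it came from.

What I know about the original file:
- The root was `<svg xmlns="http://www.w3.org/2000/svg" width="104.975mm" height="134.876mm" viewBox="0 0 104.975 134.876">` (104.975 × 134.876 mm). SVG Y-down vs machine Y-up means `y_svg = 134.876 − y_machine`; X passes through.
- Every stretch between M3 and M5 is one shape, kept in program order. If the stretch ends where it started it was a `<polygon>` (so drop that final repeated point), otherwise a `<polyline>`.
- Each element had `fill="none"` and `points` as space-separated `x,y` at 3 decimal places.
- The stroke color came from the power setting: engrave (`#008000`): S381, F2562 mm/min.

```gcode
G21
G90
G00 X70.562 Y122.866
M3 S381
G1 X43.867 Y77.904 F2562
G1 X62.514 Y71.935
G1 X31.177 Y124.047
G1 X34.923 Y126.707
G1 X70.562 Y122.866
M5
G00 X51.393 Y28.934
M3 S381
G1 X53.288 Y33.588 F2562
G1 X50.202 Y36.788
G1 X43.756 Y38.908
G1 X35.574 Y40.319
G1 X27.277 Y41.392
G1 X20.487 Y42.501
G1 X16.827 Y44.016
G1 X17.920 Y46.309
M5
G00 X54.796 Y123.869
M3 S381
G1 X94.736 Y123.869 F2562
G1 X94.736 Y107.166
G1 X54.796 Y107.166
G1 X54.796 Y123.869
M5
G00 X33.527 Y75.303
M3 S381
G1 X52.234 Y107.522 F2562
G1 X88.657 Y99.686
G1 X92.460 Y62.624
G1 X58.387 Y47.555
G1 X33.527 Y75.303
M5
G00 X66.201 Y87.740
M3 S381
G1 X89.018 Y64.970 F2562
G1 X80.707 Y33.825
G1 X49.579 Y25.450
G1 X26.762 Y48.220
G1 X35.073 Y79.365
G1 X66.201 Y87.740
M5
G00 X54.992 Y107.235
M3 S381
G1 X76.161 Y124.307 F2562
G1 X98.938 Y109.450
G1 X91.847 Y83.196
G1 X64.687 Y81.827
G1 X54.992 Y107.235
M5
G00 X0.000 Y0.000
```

y_svg = 134.876 − y_m. Every run uses S381, so all elements get stroke `#008000` (engrave).

[1] closed run; points: 70.562,12.010 43.867,56.972 62.514,62.941 31.177,10.829 34.923,8.169

[2] open run; points: 51.393,105.942 53.288,101.288 50.202,98.088 43.756,95.968 35.574,94.557 27.277,93.484 20.487,92.375 16.827,90.860 17.920,88.567

[3] closed run; points: 54.796,11.007 94.736,11.007 94.736,27.710 54.796,27.710

[4] closed run; points: 33.527,59.573 52.234,27.354 88.657,35.190 92.460,72.252 58.387,87.321

[5] closed run; points: 66.201,47.136 89.018,69.906 80.707,101.051 49.579,109.426 26.762,86.656 35.073,55.511

[6] closed run; points: 54.992,27.641 76.161,10.569 98.938,25.426 91.847,51.680 64.687,53.049

<svg xmlns="http://www.w3.org/2000/svg" width="104.975mm" height="134.876mm" viewBox="0 0 104.975 134.876">
  <polygon points="70.562,12.010 43.867,56.972 62.514,62.941 31.177,10.829 34.923,8.169" fill="none" stroke="#008000"/>
  <polyline points="51.393,105.942 53.288,101.288 50.202,98.088 43.756,95.968 35.574,94.557 27.277,93.484 20.487,92.375 16.827,90.860 17.920,88.567" fill="none" stroke="#008000"/>
  <polygon points="54.796,11.007 94.736,11.007 94.736,27.710 54.796,27.710" fill="none" stroke="#008000"/>
  <polygon points="33.527,59.573 52.234,27.354 88.657,35.190 92.460,72.252 58.387,87.321" fill="none" stroke="#008000"/>
  <polygon points="66.201,47.136 89.018,69.906 80.707,101.051 49.579,109.426 26.762,86.656 35.073,55.511" fill="none" stroke="#008000"/>
  <polygon points="54.992,27.641 76.161,10.569 98.938,25.426 91.847,51.680 64.687,53.049" fill="none" stroke="#008000"/>
</svg>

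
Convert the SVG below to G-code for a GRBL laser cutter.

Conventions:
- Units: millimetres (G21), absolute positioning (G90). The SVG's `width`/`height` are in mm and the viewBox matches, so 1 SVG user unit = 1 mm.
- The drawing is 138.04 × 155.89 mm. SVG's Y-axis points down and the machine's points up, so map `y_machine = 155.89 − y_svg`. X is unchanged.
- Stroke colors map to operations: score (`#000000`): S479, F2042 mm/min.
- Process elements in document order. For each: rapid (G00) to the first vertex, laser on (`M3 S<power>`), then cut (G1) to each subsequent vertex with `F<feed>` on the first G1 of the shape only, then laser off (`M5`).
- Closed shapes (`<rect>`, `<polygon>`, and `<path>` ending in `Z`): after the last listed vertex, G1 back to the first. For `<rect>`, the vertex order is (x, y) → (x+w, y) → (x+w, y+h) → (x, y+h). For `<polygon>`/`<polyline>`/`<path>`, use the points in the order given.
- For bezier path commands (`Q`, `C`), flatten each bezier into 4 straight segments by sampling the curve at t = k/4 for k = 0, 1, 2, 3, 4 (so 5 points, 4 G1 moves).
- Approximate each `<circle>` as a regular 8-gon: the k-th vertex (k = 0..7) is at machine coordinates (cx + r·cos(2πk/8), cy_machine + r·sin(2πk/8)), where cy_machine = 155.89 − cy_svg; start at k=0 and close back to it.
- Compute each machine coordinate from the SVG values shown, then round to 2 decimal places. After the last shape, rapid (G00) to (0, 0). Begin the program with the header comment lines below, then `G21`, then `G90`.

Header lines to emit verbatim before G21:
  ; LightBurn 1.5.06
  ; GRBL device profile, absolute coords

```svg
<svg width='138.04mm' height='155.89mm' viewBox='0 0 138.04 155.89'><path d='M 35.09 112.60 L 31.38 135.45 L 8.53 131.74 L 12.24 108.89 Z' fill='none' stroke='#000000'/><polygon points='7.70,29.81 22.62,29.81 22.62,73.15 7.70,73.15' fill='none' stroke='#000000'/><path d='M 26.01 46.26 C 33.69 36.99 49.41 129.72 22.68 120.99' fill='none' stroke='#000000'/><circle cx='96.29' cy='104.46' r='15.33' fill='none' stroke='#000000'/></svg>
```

; LightBurn 1.5.06
; GRBL device profile, absolute coords
G21
G90
G00 X35.09 Y43.29
M3 S479
G1 X31.38 Y20.44 F2042
G1 X8.53 Y24.15
G1 X12.24 Y47.00
G1 X35.09 Y43.29
M5
G00 X7.70 Y126.08
M3 S479
G1 X22.62 Y126.08 F2042
G1 X22.62 Y82.74
G1 X7.70 Y82.74
G1 X7.70 Y126.08
M5
G00 X26.01 Y109.63
M3 S479
G1 X32.49 Y100.64 F2042
G1 X37.25 Y72.47
G1 X35.56 Y44.20
G1 X22.68 Y34.90
M5
G00 X111.62 Y51.43
M3 S479
G1 X107.13 Y62.27 F2042
G1 X96.29 Y66.76
G1 X85.45 Y62.27
G1 X80.96 Y51.43
G1 X85.45 Y40.59
G1 X96.29 Y36.10
G1 X107.13 Y40.59
G1 X111.62 Y51.43
M5
G00 X0.00 Y0.00

Since the viewBox matches the mm dimensions, user units are millimetres directly. The only transform is the Y-flip y_m = 155.89 − y_svg.

Shape 1 is a regular polygon drawn with `<path>`. Its stroke #000000 means score at S479, F2042. After flipping Y the toolpath is (35.09,43.29) → (31.38,20.44) → (8.53,24.15) → (12.24,47.00) → (35.09,43.29), returning to the start.

Shape 2 is a rectangle drawn with `<polygon>`. Its stroke #000000 means score at S479, F2042. After flipping Y the toolpath is (7.70,126.08) → (22.62,126.08) → (22.62,82.74) → (7.70,82.74) → (7.70,126.08), returning to the start.

Shape 3 is a cubic bezier drawn with `<path>`. Its stroke #000000 means score at S479, F2042. After flipping Y the toolpath is (26.01,109.63) → (32.49,100.64) → (37.25,72.47) → (35.56,44.20) → (22.68,34.90).

Shape 4 is a circle drawn with `<circle>`. Its stroke #000000 means score at S479, F2042. After flipping Y the toolpath is (111.62,51.43) → (107.13,62.27) → (96.29,66.76) → (85.45,62.27) → (80.96,51.43) → (85.45,40.59) → (96.29,36.10) → (107.13,40.59) → (111.62,51.43), returning to the start.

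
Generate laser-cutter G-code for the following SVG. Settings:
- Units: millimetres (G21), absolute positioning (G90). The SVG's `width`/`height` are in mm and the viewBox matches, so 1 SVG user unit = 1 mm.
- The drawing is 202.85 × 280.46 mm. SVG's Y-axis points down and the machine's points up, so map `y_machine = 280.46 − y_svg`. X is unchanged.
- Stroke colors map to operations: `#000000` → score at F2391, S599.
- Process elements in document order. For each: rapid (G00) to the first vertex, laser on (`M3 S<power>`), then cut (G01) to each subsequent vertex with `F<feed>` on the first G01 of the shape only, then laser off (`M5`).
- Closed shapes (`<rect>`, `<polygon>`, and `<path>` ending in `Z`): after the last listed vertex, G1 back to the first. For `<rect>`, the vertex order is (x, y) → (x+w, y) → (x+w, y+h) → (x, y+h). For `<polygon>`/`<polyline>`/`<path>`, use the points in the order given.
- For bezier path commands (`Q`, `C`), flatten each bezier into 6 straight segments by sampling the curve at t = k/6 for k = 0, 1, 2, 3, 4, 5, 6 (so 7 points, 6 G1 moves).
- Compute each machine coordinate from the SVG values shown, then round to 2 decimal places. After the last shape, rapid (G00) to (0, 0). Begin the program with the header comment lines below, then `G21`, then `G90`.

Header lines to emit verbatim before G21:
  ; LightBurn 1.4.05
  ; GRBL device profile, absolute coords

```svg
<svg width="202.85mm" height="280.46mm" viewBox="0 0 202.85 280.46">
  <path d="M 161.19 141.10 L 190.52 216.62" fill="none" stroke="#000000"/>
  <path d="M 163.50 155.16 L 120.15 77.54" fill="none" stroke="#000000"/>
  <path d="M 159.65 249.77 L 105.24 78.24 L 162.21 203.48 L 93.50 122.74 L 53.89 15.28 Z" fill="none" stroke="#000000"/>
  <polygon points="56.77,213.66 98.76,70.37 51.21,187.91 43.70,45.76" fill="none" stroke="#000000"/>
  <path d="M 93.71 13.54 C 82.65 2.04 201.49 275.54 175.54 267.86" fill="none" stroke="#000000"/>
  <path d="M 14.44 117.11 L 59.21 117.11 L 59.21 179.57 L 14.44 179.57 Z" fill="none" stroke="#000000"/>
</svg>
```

; LightBurn 1.4.05
; GRBL device profile, absolute coords
G21
G90
G00 X161.19 Y139.36
M3 S599
G01 X190.52 Y63.84 F2391
M5
G00 X163.50 Y125.30
M3 S599
G01 X120.15 Y202.92 F2391
M5
G00 X159.65 Y30.69
M3 S599
G01 X105.24 Y202.22 F2391
G01 X162.21 Y76.98
G01 X93.50 Y157.72
G01 X53.89 Y265.18
G01 X159.65 Y30.69
M5
G00 X56.77 Y66.80
M3 S599
G01 X98.76 Y210.09 F2391
G01 X51.21 Y92.55
G01 X43.70 Y234.70
G01 X56.77 Y66.80
M5
G00 X93.71 Y266.92
M3 S599
G01 X97.73 Y251.54 F2391
G01 X115.78 Y204.39
G01 X140.21 Y141.19
G01 X163.40 Y77.68
G01 X177.72 Y29.57
G01 X175.54 Y12.60
M5
G00 X14.44 Y163.35
M3 S599
G01 X59.21 Y163.35 F2391
G01 X59.21 Y100.89
G01 X14.44 Y100.89
G01 X14.44 Y163.35
M5
G00 X0.00 Y0.00

Since the viewBox matches the mm dimensions, user units are millimetres directly. The only transform is the Y-flip y_m = 280.46 − y_svg.

Shape 1 is a line segment drawn with `<path>`. Its stroke #000000 means score at S599, F2391. After flipping Y the toolpath is (161.19,139.36) → (190.52,63.84).

Shape 2 is a line segment drawn with `<path>`. Its stroke #000000 means score at S599, F2391. After flipping Y the toolpath is (163.50,125.30) → (120.15,202.92).

Shape 3 is a closed polygon drawn with `<path>`. Its stroke #000000 means score at S599, F2391. After flipping Y the toolpath is (159.65,30.69) → (105.24,202.22) → (162.21,76.98) → (93.50,157.72) → (53.89,265.18) → (159.65,30.69), returning to the start.

Shape 4 is a closed polygon drawn with `<polygon>`. Its stroke #000000 means score at S599, F2391. After flipping Y the toolpath is (56.77,66.80) → (98.76,210.09) → (51.21,92.55) → (43.70,234.70) → (56.77,66.80), returning to the start.

Shape 5 is a cubic bezier drawn with `<path>`. Its stroke #000000 means score at S599, F2391. After flipping Y the toolpath is (93.71,266.92) → (97.73,251.54) → (115.78,204.39) → (140.21,141.19) → (163.40,77.68) → (177.72,29.57) → (175.54,12.60).

Shape 6 is a rectangle drawn with `<path>`. Its stroke #000000 means score at S599, F2391. After flipping Y the toolpath is (14.44,163.35) → (59.21,163.35) → (59.21,100.89) → (14.44,100.89) → (14.44,163.35), returning to the start.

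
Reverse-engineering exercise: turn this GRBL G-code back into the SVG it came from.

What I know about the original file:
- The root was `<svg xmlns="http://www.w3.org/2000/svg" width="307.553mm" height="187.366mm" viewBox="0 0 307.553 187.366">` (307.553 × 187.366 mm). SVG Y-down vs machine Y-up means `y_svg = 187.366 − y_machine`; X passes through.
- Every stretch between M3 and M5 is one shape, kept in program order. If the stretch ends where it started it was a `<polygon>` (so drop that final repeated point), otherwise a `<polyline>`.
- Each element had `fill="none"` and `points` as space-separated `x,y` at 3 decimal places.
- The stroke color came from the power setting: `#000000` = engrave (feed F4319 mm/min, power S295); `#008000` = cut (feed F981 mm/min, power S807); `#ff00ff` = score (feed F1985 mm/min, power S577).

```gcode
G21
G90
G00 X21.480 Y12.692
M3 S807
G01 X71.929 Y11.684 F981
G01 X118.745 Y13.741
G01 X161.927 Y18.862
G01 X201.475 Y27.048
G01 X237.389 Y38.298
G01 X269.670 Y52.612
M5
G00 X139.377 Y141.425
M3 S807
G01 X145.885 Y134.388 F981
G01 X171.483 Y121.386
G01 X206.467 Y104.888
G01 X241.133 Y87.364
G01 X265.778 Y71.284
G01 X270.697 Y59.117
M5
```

y_svg = 187.366 − y_m. Every run uses S807, so all elements get stroke `#008000` (cut).

[1] open run; points: 21.480,174.674 71.929,175.682 118.745,173.625 161.927,168.504 201.475,160.318 237.389,149.068 269.670,134.754

[2] open run; points: 139.377,45.941 145.885,52.978 171.483,65.980 206.467,82.478 241.133,100.002 265.778,116.082 270.697,128.249

<svg xmlns="http://www.w3.org/2000/svg" width="307.553mm" height="187.366mm" viewBox="0 0 307.553 187.366">
  <polyline points="21.480,174.674 71.929,175.682 118.745,173.625 161.927,168.504 201.475,160.318 237.389,149.068 269.670,134.754" fill="none" stroke="#008000"/>
  <polyline points="139.377,45.941 145.885,52.978 171.483,65.980 206.467,82.478 241.133,100.002 265.778,116.082 270.697,128.249" fill="none" stroke="#008000"/>
</svg>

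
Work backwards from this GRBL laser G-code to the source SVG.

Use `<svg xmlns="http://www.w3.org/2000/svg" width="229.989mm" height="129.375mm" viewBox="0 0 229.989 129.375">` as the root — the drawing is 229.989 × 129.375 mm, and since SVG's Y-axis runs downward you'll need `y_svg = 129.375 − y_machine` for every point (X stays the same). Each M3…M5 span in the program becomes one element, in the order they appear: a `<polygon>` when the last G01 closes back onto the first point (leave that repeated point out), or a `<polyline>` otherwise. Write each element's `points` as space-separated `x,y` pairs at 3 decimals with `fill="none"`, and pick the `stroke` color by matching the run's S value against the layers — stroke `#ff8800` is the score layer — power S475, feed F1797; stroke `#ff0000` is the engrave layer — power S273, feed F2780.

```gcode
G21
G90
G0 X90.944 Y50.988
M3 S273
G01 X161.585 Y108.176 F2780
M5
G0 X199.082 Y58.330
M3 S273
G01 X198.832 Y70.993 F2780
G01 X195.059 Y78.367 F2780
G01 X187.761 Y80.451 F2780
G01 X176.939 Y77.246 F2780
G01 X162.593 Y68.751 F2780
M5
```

<svg xmlns="http://www.w3.org/2000/svg" width="229.989mm" height="129.375mm" viewBox="0 0 229.989 129.375">
  <polyline points="90.944,78.387 161.585,21.199" fill="none" stroke="#ff0000"/>
  <polyline points="199.082,71.045 198.832,58.382 195.059,51.008 187.761,48.924 176.939,52.129 162.593,60.624" fill="none" stroke="#ff0000"/>
</svg>

Each laser-on run becomes one SVG element. Flip Y back into SVG space with y_svg = 129.375 − y_machine. Every run uses S273, so all elements get stroke `#ff0000` (engrave).

Run 1: The run is open, so emit a `<polyline>` with points (Y-flipped): 90.944,78.387 161.585,21.199.

Run 2: The run is open, so emit a `<polyline>` with points (Y-flipped): 199.082,71.045 198.832,58.382 195.059,51.008 187.761,48.924 176.939,52.129 162.593,60.624.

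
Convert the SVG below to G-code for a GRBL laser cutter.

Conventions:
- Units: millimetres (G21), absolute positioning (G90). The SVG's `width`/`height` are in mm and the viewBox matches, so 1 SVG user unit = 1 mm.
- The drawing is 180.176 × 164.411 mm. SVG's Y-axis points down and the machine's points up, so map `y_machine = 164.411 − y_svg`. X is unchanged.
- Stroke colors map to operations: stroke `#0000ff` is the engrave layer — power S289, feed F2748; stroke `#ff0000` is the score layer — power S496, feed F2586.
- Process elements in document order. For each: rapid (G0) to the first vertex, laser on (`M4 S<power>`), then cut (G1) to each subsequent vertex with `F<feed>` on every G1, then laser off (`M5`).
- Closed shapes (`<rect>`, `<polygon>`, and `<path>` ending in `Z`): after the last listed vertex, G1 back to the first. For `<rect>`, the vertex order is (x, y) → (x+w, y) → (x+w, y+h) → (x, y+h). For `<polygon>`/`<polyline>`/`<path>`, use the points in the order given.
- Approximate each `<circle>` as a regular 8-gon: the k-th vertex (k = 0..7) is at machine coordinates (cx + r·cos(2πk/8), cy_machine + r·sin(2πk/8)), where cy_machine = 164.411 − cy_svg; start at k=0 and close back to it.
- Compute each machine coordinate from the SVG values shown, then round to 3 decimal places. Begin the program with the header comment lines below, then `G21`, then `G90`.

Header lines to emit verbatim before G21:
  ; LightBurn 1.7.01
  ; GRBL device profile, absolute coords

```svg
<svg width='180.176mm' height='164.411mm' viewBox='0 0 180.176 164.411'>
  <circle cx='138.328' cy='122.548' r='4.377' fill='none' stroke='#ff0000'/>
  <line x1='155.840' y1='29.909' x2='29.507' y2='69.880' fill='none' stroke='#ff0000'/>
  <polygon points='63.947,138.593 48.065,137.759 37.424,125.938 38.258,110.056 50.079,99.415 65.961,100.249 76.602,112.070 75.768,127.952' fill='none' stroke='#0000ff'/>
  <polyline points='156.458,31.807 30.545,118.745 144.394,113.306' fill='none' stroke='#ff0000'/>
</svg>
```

; LightBurn 1.7.01
; GRBL device profile, absolute coords
G21
G90
G0 X142.705 Y41.863
M4 S496
G1 X141.423 Y44.958 F2586
G1 X138.328 Y46.240 F2586
G1 X135.233 Y44.958 F2586
G1 X133.951 Y41.863 F2586
G1 X135.233 Y38.768 F2586
G1 X138.328 Y37.486 F2586
G1 X141.423 Y38.768 F2586
G1 X142.705 Y41.863 F2586
M5
G0 X155.840 Y134.502
M4 S496
G1 X29.507 Y94.531 F2586
M5
G0 X63.947 Y25.818
M4 S289
G1 X48.065 Y26.652 F2748
G1 X37.424 Y38.473 F2748
G1 X38.258 Y54.355 F2748
G1 X50.079 Y64.996 F2748
G1 X65.961 Y64.162 F2748
G1 X76.602 Y52.341 F2748
G1 X75.768 Y36.459 F2748
G1 X63.947 Y25.818 F2748
M5
G0 X156.458 Y132.604
M4 S496
G1 X30.545 Y45.666 F2586
G1 X144.394 Y51.105 F2586
M5

1 u = 1 mm; y_m = 164.411 − y.

[1] `<circle>` circle, #ff0000→score S496 F2586: (142.705,41.863) → (141.423,44.958) → (138.328,46.240) → (135.233,44.958) → (133.951,41.863) → (135.233,38.768) → (138.328,37.486) → (141.423,38.768) → (142.705,41.863) (closed)

[2] `<line>` line segment, #ff0000→score S496 F2586: (155.840,134.502) → (29.507,94.531)

[3] `<polygon>` regular polygon, #0000ff→engrave S289 F2748: (63.947,25.818) → (48.065,26.652) → (37.424,38.473) → (38.258,54.355) → (50.079,64.996) → (65.961,64.162) → (76.602,52.341) → (75.768,36.459) → (63.947,25.818) (closed)

[4] `<polyline>` open polyline, #ff0000→score S496 F2586: (156.458,132.604) → (30.545,45.666) → (144.394,51.105)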